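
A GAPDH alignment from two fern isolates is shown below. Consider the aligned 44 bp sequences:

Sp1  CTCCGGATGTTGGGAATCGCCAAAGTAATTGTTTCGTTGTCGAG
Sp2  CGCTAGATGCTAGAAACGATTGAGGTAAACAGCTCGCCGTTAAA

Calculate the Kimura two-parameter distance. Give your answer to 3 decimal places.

Of 44 sites, 19 differences are transitions and 4 are transversions, so P = 19/44 ≈ 0.431818 and Q = 4/44 ≈ 0.090909.
Under the Kimura two-parameter model, d = −½ ln(1 − 2P − Q) − ¼ ln(1 − 2Q).
1 − 2P − Q = 0.045455, giving −½ ln(0.045455) = 1.545516.
1 − 2Q = 0.818182, giving −¼ ln(0.818182) = 0.050168.
d = 1.545516 + 0.050168 = 1.595684.

1.596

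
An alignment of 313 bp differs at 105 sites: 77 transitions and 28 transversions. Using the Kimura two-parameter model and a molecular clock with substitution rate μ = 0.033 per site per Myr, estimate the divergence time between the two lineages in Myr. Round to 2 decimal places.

7.35

P = 77/313 ≈ 0.246006 and Q = 28/313 ≈ 0.089457.
Under the Kimura two-parameter model, d = −½ ln(1 − 2P − Q) − ¼ ln(1 − 2Q).
1 − 2P − Q = 0.418531, giving −½ ln(0.418531) = 0.435502.
1 − 2Q = 0.821086, giving −¼ ln(0.821086) = 0.049282.
d = 0.435502 + 0.049282 = 0.484784.
Under a molecular clock d = 2μt, so t = d/(2μ) = 0.484784 / (2 × 0.033) = 7.35 Myr.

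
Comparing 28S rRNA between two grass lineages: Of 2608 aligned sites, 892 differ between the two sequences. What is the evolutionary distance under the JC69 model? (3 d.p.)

p = 892/2608 ≈ 0.342025.
d = −(3/4) ln(1 − 4p/3) = −0.75 ln(1 − 0.456033) = −0.75 ln(0.543967)
  = −0.75 × (-0.608867) = 0.456650 substitutions/site.

0.457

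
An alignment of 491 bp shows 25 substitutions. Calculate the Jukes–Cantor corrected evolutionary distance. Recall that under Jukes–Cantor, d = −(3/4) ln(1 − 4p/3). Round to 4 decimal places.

0.0527

p = 25/491 ≈ 0.050916.
d = −(3/4) ln(1 − 4p/3) = −0.75 ln(1 − 0.067888) = −0.75 ln(0.932112)
  = −0.75 × (-0.070302) = 0.052727 substitutions/site.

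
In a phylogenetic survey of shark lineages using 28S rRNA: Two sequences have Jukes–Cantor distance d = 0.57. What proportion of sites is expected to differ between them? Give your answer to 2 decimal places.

p = (3/4)(1 − e^(−4d/3)) = 0.75 × (1 − e^(-0.76)) = 0.75 × (1 − 0.467666) = 0.399251.

0.40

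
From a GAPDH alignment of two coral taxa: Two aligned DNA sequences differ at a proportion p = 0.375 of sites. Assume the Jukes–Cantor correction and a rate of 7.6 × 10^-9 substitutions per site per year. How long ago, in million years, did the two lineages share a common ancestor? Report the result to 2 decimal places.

34.20

d = −(3/4) ln(1 − 4p/3) = −0.75 ln(1 − 0.5) = −0.75 ln(0.5)
  = −0.75 × (-0.693147) = 0.519860 substitutions/site.
Under a molecular clock d = 2μt, so t = d/(2μ) = 0.519860 / (2 × 7.6 × 10^-9) = 34.20 million years.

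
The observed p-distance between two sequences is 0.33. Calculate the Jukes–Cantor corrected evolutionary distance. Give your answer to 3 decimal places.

0.435

d = −(3/4) ln(1 − 4p/3) = −0.75 ln(1 − 0.44) = −0.75 ln(0.56)
  = −0.75 × (-0.579818) = 0.434864 substitutions/site.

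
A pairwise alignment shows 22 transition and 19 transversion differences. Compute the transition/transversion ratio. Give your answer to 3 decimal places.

R = 22/19 = 1.157894… ≈ 1.158 (to 3 d.p.).

1.158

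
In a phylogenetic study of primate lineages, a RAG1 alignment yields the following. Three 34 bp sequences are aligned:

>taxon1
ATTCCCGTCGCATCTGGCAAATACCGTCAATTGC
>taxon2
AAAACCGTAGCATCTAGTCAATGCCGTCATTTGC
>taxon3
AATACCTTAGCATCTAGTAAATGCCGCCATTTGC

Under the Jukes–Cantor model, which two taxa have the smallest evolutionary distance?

taxon1–taxon2: 9/34 differ, p = 0.265, d = 0.326.
taxon1–taxon3: 9/34 differ, p = 0.265, d = 0.326.
taxon2–taxon3: 4/34 differ, p = 0.118, d = 0.128.
The smallest distance is between taxon2 and taxon3.

taxon2 and taxon3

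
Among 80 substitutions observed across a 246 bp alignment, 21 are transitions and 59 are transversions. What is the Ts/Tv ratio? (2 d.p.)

R = 21/59 = 0.355932… ≈ 0.36 (to 2 d.p.).

0.36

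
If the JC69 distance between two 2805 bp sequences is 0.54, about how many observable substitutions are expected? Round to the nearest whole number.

1080

Invert JC69: p = (3/4)(1 − e^(−4d/3)) = 0.75 × (1 − e^(-0.72)) = 0.75 × (1 − 0.486752) = 0.384936.
Expected differing sites = pL ≈ 0.384936 × 2805 = 1079.74548 ≈ 1080.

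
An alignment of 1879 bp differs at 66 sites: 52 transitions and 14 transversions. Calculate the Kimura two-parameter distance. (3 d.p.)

P = 52/1879 ≈ 0.027674 and Q = 14/1879 ≈ 0.007451.
Under the Kimura two-parameter model, d = −½ ln(1 − 2P − Q) − ¼ ln(1 − 2Q).
1 − 2P − Q = 0.937201, giving −½ ln(0.937201) = 0.032429.
1 − 2Q = 0.985098, giving −¼ ln(0.985098) = 0.003754.
d = 0.032429 + 0.003754 = 0.036183.

0.036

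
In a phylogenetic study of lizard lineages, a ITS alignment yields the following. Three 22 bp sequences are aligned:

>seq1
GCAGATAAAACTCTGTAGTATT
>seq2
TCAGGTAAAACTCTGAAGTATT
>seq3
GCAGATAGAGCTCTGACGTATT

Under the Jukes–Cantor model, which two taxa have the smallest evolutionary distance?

seq1–seq2: 3/22 differ, p = 0.136, d = 0.151.
seq1–seq3: 4/22 differ, p = 0.182, d = 0.208.
seq2–seq3: 5/22 differ, p = 0.227, d = 0.271.
The smallest distance is between seq1 and seq2.

seq1 and seq2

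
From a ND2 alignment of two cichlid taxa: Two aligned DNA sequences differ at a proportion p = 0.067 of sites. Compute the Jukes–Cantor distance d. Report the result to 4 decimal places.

d = −(3/4) ln(1 − 4p/3) = −0.75 ln(1 − 0.089333) = −0.75 ln(0.910667)
  = −0.75 × (-0.093578) = 0.070184 substitutions/site.

0.0702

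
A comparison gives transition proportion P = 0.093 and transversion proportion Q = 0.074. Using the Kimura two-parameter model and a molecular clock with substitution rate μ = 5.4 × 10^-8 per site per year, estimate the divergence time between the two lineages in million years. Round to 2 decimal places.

1.76

Under the Kimura two-parameter model, d = −½ ln(1 − 2P − Q) − ¼ ln(1 − 2Q).
1 − 2P − Q = 0.74, giving −½ ln(0.74) = 0.150553.
1 − 2Q = 0.852, giving −¼ ln(0.852) = 0.040042.
d = 0.150553 + 0.040042 = 0.190595.
Under a molecular clock d = 2μt, so t = d/(2μ) = 0.190595 / (2 × 5.4 × 10^-8) = 1.76 million years.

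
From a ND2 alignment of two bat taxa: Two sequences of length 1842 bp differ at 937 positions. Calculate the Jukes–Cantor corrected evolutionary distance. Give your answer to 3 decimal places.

0.850

p = 937/1842 ≈ 0.508686.
d = −(3/4) ln(1 − 4p/3) = −0.75 ln(1 − 0.678248) = −0.75 ln(0.321752)
  = −0.75 × (-1.133974) = 0.850481 substitutions/site.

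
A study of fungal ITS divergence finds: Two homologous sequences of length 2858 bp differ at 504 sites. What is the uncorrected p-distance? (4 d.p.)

0.1763

p = 504/2858 = 0.176347… ≈ 0.1763 (to 4 d.p.).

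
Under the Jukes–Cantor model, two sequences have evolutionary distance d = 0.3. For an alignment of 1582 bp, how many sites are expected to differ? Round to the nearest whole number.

391

Invert JC69: p = (3/4)(1 − e^(−4d/3)) = 0.75 × (1 − e^(-0.4)) = 0.75 × (1 − 0.670320) = 0.247260.
Expected differing sites = pL ≈ 0.247260 × 1582 = 391.16532 ≈ 391.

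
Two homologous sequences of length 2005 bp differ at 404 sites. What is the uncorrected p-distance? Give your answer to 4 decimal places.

p = 404/2005 = 0.201496… ≈ 0.2015 (to 4 d.p.).

0.2015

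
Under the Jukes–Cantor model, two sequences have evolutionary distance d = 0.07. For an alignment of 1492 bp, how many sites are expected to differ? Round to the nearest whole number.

100

Invert JC69: p = (3/4)(1 − e^(−4d/3)) = 0.75 × (1 − e^(-0.093333)) = 0.75 × (1 − 0.910890) = 0.066833.
Expected differing sites = pL ≈ 0.066833 × 1492 = 99.714836 ≈ 100.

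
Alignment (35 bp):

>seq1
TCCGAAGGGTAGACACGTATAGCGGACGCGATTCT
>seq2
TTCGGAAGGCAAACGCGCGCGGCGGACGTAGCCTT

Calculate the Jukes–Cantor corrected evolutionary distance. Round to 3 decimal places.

0.705

The sequences differ at 16 of 35 sites, so p = 16/35 ≈ 0.457143.
d = −(3/4) ln(1 − 4p/3) = −0.75 ln(1 − 0.609524) = −0.75 ln(0.390476)
  = −0.75 × (-0.940389) = 0.705292 substitutions/site.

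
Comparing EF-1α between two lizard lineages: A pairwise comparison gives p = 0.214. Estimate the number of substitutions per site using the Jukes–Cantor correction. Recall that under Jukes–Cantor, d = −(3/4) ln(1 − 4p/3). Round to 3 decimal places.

d = −(3/4) ln(1 − 4p/3) = −0.75 ln(1 − 0.285333) = −0.75 ln(0.714667)
  = −0.75 × (-0.335939) = 0.251954 substitutions/site.

0.252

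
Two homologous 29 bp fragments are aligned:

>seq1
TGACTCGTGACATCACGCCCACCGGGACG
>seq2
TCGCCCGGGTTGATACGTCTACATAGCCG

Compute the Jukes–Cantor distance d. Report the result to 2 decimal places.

0.88

The sequences differ at 15 of 29 sites, so p = 15/29 ≈ 0.517241.
d = −(3/4) ln(1 − 4p/3) = −0.75 ln(1 − 0.689655) = −0.75 ln(0.310345)
  = −0.75 × (-1.170071) = 0.877553 substitutions/site.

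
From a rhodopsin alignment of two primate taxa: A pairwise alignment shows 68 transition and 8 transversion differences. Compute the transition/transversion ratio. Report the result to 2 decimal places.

8.50

R = 68/8 = 8.50.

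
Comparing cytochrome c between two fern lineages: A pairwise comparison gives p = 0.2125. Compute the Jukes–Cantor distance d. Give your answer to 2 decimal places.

0.25

d = −(3/4) ln(1 − 4p/3) = −0.75 ln(1 − 0.283333) = −0.75 ln(0.716667)
  = −0.75 × (-0.333144) = 0.249858 substitutions/site.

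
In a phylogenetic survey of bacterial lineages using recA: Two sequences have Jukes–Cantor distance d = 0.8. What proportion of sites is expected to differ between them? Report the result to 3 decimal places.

p = (3/4)(1 − e^(−4d/3)) = 0.75 × (1 − e^(-1.066667)) = 0.75 × (1 − 0.344154) = 0.491885.

0.492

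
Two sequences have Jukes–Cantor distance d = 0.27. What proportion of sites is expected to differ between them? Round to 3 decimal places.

0.227

p = (3/4)(1 − e^(−4d/3)) = 0.75 × (1 − e^(-0.36)) = 0.75 × (1 − 0.697676) = 0.226743.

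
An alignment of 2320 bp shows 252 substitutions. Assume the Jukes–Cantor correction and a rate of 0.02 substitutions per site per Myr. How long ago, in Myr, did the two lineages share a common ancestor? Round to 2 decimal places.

2.93

p = 252/2320 ≈ 0.108621.
d = −(3/4) ln(1 − 4p/3) = −0.75 ln(1 − 0.144828) = −0.75 ln(0.855172)
  = −0.75 × (-0.156453) = 0.117340 substitutions/site.
Under a molecular clock d = 2μt, so t = d/(2μ) = 0.117340 / (2 × 0.02) = 2.93 Myr.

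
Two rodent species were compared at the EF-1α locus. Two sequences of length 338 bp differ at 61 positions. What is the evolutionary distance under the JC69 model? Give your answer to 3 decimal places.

p = 61/338 ≈ 0.180473.
d = −(3/4) ln(1 − 4p/3) = −0.75 ln(1 − 0.240631) = −0.75 ln(0.759369)
  = −0.75 × (-0.275267) = 0.206450 substitutions/site.

0.206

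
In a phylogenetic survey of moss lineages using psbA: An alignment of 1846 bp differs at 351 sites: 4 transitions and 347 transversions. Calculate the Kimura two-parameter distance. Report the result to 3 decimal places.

0.225

P = 4/1846 ≈ 0.002167 and Q = 347/1846 ≈ 0.187974.
Under the Kimura two-parameter model, d = −½ ln(1 − 2P − Q) − ¼ ln(1 − 2Q).
1 − 2P − Q = 0.807692, giving −½ ln(0.807692) = 0.106787.
1 − 2Q = 0.624052, giving −¼ ln(0.624052) = 0.117880.
d = 0.106787 + 0.117880 = 0.224667.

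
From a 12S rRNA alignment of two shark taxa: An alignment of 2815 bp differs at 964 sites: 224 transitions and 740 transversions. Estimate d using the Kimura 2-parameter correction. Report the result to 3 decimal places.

0.461

P = 224/2815 ≈ 0.079574 and Q = 740/2815 ≈ 0.262877.
Under the Kimura two-parameter model, d = −½ ln(1 − 2P − Q) − ¼ ln(1 − 2Q).
1 − 2P − Q = 0.577975, giving −½ ln(0.577975) = 0.274112.
1 − 2Q = 0.474246, giving −¼ ln(0.474246) = 0.186507.
d = 0.274112 + 0.186507 = 0.460619.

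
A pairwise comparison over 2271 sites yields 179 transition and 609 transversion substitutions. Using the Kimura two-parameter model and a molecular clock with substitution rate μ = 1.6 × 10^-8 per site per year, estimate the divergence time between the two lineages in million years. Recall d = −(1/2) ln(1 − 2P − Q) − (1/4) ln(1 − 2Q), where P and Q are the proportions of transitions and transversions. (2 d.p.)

14.67

P = 179/2271 ≈ 0.07882 and Q = 609/2271 ≈ 0.268164.
Under the Kimura two-parameter model, d = −½ ln(1 − 2P − Q) − ¼ ln(1 − 2Q).
1 − 2P − Q = 0.574196, giving −½ ln(0.574196) = 0.277392.
1 − 2Q = 0.463672, giving −¼ ln(0.463672) = 0.192144.
d = 0.277392 + 0.192144 = 0.469536.
Under a molecular clock d = 2μt, so t = d/(2μ) = 0.469536 / (2 × 1.6 × 10^-8) = 14.67 million years.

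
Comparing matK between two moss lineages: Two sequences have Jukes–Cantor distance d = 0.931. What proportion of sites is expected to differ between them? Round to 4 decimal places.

0.5333

p = (3/4)(1 − e^(−4d/3)) = 0.75 × (1 − e^(-1.241333)) = 0.75 × (1 − 0.288999) = 0.533251.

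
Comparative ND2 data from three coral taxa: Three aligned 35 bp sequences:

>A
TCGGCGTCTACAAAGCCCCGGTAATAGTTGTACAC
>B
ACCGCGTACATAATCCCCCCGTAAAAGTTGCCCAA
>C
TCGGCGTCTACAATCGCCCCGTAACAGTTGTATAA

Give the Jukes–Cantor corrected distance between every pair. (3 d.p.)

d(A,B) = 0.458, d(A,C) = 0.233, d(B,C) = 0.360

A–B: 12/35 sites differ → p ≈ 0.342857, d = −0.75 ln(1 − 0.457143) = 0.458182 ≈ 0.458.
A–C: 7/35 sites differ → p = 0.2, d = −0.75 ln(1 − 0.266667) = 0.232617 ≈ 0.233.
B–C: 10/35 sites differ → p ≈ 0.285714, d = −0.75 ln(1 − 0.380952) = 0.359679 ≈ 0.360.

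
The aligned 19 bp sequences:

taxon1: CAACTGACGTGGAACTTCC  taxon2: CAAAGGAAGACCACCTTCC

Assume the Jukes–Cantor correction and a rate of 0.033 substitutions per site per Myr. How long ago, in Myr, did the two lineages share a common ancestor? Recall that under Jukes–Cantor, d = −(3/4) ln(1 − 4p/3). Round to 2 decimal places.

7.68

The sequences differ at 7 of 19 sites (4, 5, 8, 10, 11, 12, 14), so p = 7/19 ≈ 0.368421.
d = −(3/4) ln(1 − 4p/3) = −0.75 ln(1 − 0.491228) = −0.75 ln(0.508772)
  = −0.75 × (-0.675755) = 0.506816 substitutions/site.
Under a molecular clock d = 2μt, so t = d/(2μ) = 0.506816 / (2 × 0.033) = 7.68 Myr.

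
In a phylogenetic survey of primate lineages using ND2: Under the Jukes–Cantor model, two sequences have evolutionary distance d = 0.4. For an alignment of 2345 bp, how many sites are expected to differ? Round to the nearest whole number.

727

Invert JC69: p = (3/4)(1 − e^(−4d/3)) = 0.75 × (1 − e^(-0.533333)) = 0.75 × (1 − 0.586646) = 0.310016.
Expected differing sites = pL ≈ 0.310016 × 2345 = 726.98752 ≈ 727.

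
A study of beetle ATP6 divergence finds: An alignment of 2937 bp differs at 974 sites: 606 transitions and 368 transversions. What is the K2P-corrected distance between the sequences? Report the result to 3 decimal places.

0.458

P = 606/2937 ≈ 0.206333 and Q = 368/2937 ≈ 0.125298.
Under the Kimura two-parameter model, d = −½ ln(1 − 2P − Q) − ¼ ln(1 − 2Q).
1 − 2P − Q = 0.462036, giving −½ ln(0.462036) = 0.386056.
1 − 2Q = 0.749404, giving −¼ ln(0.749404) = 0.072119.
d = 0.386056 + 0.072119 = 0.458175.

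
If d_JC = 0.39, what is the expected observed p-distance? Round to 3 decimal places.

p = (3/4)(1 − e^(−4d/3)) = 0.75 × (1 − e^(-0.52)) = 0.75 × (1 − 0.594521) = 0.304109.

0.304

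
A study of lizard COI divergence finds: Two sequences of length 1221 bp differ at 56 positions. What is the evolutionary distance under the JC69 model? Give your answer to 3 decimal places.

0.047

p = 56/1221 ≈ 0.045864.
d = −(3/4) ln(1 − 4p/3) = −0.75 ln(1 − 0.061152) = −0.75 ln(0.938848)
  = −0.75 × (-0.063102) = 0.047327 substitutions/site.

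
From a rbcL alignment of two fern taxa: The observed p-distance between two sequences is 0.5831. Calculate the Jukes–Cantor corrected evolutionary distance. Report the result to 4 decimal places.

d = −(3/4) ln(1 − 4p/3) = −0.75 ln(1 − 0.777467) = −0.75 ln(0.222533)
  = −0.75 × (-1.502680) = 1.127010 substitutions/site.

1.1270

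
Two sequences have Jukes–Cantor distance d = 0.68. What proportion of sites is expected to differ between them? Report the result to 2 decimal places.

0.45

p = (3/4)(1 − e^(−4d/3)) = 0.75 × (1 − e^(-0.906667)) = 0.75 × (1 − 0.403868) = 0.447099.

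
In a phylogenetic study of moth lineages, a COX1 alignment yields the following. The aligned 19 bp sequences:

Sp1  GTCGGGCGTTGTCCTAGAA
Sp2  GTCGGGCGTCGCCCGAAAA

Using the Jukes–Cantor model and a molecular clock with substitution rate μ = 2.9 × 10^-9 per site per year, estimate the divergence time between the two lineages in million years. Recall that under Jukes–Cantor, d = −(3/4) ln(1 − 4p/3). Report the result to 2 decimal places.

42.61

The sequences differ at 4 of 19 sites (10, 12, 15, 17), so p = 4/19 ≈ 0.210526.
d = −(3/4) ln(1 − 4p/3) = −0.75 ln(1 − 0.280701) = −0.75 ln(0.719299)
  = −0.75 × (-0.329478) = 0.247109 substitutions/site.
Under a molecular clock d = 2μt, so t = d/(2μ) = 0.247109 / (2 × 2.9 × 10^-9) = 42.61 million years.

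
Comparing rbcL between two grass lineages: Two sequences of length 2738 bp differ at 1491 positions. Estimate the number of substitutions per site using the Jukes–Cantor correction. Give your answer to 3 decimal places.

p = 1491/2738 ≈ 0.544558.
d = −(3/4) ln(1 − 4p/3) = −0.75 ln(1 − 0.726077) = −0.75 ln(0.273923)
  = −0.75 × (-1.294908) = 0.971181 substitutions/site.

0.971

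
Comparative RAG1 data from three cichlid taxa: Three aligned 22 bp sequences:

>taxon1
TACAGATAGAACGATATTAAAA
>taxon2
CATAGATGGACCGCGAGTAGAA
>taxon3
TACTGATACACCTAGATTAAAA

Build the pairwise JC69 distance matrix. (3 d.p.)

d(taxon1,taxon2) = 0.497, d(taxon1,taxon3) = 0.271, d(taxon2,taxon3) = 0.591

taxon1–taxon2: 8/22 sites differ → p ≈ 0.363636, d = −0.75 ln(1 − 0.484848) = 0.497470 ≈ 0.497.
taxon1–taxon3: 5/22 sites differ → p ≈ 0.227273, d = −0.75 ln(1 − 0.303031) = 0.270761 ≈ 0.271.
taxon2–taxon3: 9/22 sites differ → p ≈ 0.409091, d = −0.75 ln(1 − 0.545455) = 0.591344 ≈ 0.591.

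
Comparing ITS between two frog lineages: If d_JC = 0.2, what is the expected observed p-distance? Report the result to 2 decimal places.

0.18

p = (3/4)(1 − e^(−4d/3)) = 0.75 × (1 − e^(-0.266667)) = 0.75 × (1 − 0.765928) = 0.175554.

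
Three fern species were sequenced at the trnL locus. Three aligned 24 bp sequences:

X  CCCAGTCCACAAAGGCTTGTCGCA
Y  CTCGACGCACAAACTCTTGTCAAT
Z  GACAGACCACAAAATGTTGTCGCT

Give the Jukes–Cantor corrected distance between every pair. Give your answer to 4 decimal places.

X–Y: 10/24 sites differ → p ≈ 0.416667, d = −0.75 ln(1 − 0.555556) = 0.608198 ≈ 0.6082.
X–Z: 7/24 sites differ → p ≈ 0.291667, d = −0.75 ln(1 − 0.388889) = 0.369358 ≈ 0.3694.
Y–Z: 10/24 sites differ → p ≈ 0.416667, d = −0.75 ln(1 − 0.555556) = 0.608198 ≈ 0.6082.

d(X,Y) = 0.6082, d(X,Z) = 0.3694, d(Y,Z) = 0.6082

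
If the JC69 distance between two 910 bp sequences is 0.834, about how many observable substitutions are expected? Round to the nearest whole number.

458

Invert JC69: p = (3/4)(1 − e^(−4d/3)) = 0.75 × (1 − e^(-1.112)) = 0.75 × (1 − 0.328901) = 0.503324.
Expected differing sites = pL ≈ 0.503324 × 910 = 458.02484 ≈ 458.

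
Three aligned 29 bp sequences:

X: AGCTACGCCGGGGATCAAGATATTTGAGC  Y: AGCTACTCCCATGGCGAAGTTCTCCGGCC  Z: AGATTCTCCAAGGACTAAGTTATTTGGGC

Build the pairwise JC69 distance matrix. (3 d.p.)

d(X,Y) = 0.683, d(X,Z) = 0.401, d(Y,Z) = 0.462

X–Y: 13/29 sites differ → p ≈ 0.448276, d = −0.75 ln(1 − 0.597701) = 0.682920 ≈ 0.683.
X–Z: 9/29 sites differ → p ≈ 0.310345, d = −0.75 ln(1 − 0.413793) = 0.400562 ≈ 0.401.
Y–Z: 10/29 sites differ → p ≈ 0.344828, d = −0.75 ln(1 − 0.459771) = 0.461822 ≈ 0.462.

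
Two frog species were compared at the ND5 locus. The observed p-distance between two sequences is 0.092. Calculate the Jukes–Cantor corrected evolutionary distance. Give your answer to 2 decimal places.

0.10

d = −(3/4) ln(1 − 4p/3) = −0.75 ln(1 − 0.122667) = −0.75 ln(0.877333)
  = −0.75 × (-0.130869) = 0.098152 substitutions/site.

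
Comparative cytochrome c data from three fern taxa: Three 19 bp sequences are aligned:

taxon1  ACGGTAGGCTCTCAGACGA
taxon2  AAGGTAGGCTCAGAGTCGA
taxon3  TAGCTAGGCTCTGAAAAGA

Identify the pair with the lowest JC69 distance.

taxon1–taxon2: 4/19 differ, p = 0.211, d = 0.247.
taxon1–taxon3: 6/19 differ, p = 0.316, d = 0.410.
taxon2–taxon3: 6/19 differ, p = 0.316, d = 0.410.
The smallest distance is between taxon1 and taxon2.

taxon1 and taxon2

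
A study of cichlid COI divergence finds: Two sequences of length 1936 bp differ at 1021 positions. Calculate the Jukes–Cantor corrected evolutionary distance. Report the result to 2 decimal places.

0.91

p = 1021/1936 ≈ 0.527376.
d = −(3/4) ln(1 − 4p/3) = −0.75 ln(1 − 0.703168) = −0.75 ln(0.296832)
  = −0.75 × (-1.214589) = 0.910942 substitutions/site.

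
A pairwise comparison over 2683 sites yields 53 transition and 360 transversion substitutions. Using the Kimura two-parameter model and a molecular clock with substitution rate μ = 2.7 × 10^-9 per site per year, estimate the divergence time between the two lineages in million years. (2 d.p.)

32.13

P = 53/2683 ≈ 0.019754 and Q = 360/2683 ≈ 0.134178.
Under the Kimura two-parameter model, d = −½ ln(1 − 2P − Q) − ¼ ln(1 − 2Q).
1 − 2P − Q = 0.826314, giving −½ ln(0.826314) = 0.095390.
1 − 2Q = 0.731644, giving −¼ ln(0.731644) = 0.078115.
d = 0.095390 + 0.078115 = 0.173505.
Under a molecular clock d = 2μt, so t = d/(2μ) = 0.173505 / (2 × 2.7 × 10^-9) = 32.13 million years.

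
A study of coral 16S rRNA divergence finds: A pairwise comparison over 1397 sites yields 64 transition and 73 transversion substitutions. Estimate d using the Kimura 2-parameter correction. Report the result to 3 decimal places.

0.105

P = 64/1397 ≈ 0.045812 and Q = 73/1397 ≈ 0.052255.
Under the Kimura two-parameter model, d = −½ ln(1 − 2P − Q) − ¼ ln(1 − 2Q).
1 − 2P − Q = 0.856121, giving −½ ln(0.856121) = 0.077672.
1 − 2Q = 0.89549, giving −¼ ln(0.89549) = 0.027596.
d = 0.077672 + 0.027596 = 0.105268.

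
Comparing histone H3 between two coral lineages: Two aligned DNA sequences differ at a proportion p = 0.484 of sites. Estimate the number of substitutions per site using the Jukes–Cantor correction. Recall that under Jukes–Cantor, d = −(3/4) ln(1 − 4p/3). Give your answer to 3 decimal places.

d = −(3/4) ln(1 − 4p/3) = −0.75 ln(1 − 0.645333) = −0.75 ln(0.354667)
  = −0.75 × (-1.036576) = 0.777432 substitutions/site.

0.777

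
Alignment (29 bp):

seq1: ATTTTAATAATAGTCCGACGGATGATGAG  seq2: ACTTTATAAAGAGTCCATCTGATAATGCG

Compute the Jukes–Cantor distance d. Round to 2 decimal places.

The sequences differ at 9 of 29 sites (2, 7, 8, 11, 17, 18, 20, 24, 28), so p = 9/29 ≈ 0.310345.
d = −(3/4) ln(1 − 4p/3) = −0.75 ln(1 − 0.413793) = −0.75 ln(0.586207)
  = −0.75 × (-0.534082) = 0.400562 substitutions/site.

0.40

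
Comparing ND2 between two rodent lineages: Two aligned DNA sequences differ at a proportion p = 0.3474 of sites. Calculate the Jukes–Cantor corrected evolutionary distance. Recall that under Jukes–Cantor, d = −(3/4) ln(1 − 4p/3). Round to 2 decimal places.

d = −(3/4) ln(1 − 4p/3) = −0.75 ln(1 − 0.4632) = −0.75 ln(0.5368)
  = −0.75 × (-0.622130) = 0.466598 substitutions/site.

0.47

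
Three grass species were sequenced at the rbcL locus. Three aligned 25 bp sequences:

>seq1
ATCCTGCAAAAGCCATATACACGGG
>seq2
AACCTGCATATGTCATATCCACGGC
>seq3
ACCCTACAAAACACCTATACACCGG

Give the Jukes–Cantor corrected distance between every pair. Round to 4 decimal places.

d(seq1,seq2) = 0.2892, d(seq1,seq3) = 0.2892, d(seq2,seq3) = 0.5716

seq1–seq2: 6/25 sites differ → p = 0.24, d = −0.75 ln(1 − 0.32) = 0.289247 ≈ 0.2892.
seq1–seq3: 6/25 sites differ → p = 0.24, d = −0.75 ln(1 − 0.32) = 0.289247 ≈ 0.2892.
seq2–seq3: 10/25 sites differ → p = 0.4, d = −0.75 ln(1 − 0.533333) = 0.571605 ≈ 0.5716.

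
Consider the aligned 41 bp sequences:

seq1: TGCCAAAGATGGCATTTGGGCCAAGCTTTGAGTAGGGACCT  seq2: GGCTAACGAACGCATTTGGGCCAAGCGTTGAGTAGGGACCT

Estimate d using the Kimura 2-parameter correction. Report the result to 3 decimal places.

Of 41 sites, 1 differences are transitions and 5 are transversions, so P = 1/41 ≈ 0.02439 and Q = 5/41 ≈ 0.121951.
Under the Kimura two-parameter model, d = −½ ln(1 − 2P − Q) − ¼ ln(1 − 2Q).
1 − 2P − Q = 0.829269, giving −½ ln(0.829269) = 0.093605.
1 − 2Q = 0.756098, giving −¼ ln(0.756098) = 0.069896.
d = 0.093605 + 0.069896 = 0.163501.

0.164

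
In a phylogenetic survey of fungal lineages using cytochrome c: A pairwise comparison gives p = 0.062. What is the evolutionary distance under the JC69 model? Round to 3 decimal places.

d = −(3/4) ln(1 − 4p/3) = −0.75 ln(1 − 0.082667) = −0.75 ln(0.917333)
  = −0.75 × (-0.086285) = 0.064714 substitutions/site.

0.065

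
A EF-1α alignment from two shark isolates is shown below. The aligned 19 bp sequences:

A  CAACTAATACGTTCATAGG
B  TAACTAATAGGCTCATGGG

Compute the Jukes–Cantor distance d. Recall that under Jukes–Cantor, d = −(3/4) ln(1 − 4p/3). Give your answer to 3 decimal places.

The sequences differ at 4 of 19 sites (1, 10, 12, 17), so p = 4/19 ≈ 0.210526.
d = −(3/4) ln(1 − 4p/3) = −0.75 ln(1 − 0.280701) = −0.75 ln(0.719299)
  = −0.75 × (-0.329478) = 0.247109 substitutions/site.

0.247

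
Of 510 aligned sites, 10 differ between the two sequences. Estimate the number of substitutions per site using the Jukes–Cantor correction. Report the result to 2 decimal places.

0.02

p = 10/510 ≈ 0.019608.
d = −(3/4) ln(1 − 4p/3) = −0.75 ln(1 − 0.026144) = −0.75 ln(0.973856)
  = −0.75 × (-0.026492) = 0.019869 substitutions/site.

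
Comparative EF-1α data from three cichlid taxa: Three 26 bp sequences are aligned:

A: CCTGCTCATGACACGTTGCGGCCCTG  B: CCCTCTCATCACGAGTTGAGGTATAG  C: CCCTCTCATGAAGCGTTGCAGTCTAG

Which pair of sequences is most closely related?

B and C

A–B: 10/26 differ, p = 0.385, d = 0.539.
A–C: 8/26 differ, p = 0.308, d = 0.396.
B–C: 6/26 differ, p = 0.231, d = 0.276.
The smallest distance is between B and C.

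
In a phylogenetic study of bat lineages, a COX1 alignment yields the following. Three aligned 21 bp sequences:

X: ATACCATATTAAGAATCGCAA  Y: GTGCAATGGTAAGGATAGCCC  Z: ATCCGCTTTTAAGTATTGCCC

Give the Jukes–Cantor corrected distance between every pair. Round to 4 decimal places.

d(X,Y) = 0.6355, d(X,Z) = 0.5319, d(Y,Z) = 0.5319

X–Y: 9/21 sites differ → p ≈ 0.428571, d = −0.75 ln(1 − 0.571428) = 0.635472 ≈ 0.6355.
X–Z: 8/21 sites differ → p ≈ 0.380952, d = −0.75 ln(1 − 0.507936) = 0.531860 ≈ 0.5319.
Y–Z: 8/21 sites differ → p ≈ 0.380952, d = −0.75 ln(1 − 0.507936) = 0.531860 ≈ 0.5319.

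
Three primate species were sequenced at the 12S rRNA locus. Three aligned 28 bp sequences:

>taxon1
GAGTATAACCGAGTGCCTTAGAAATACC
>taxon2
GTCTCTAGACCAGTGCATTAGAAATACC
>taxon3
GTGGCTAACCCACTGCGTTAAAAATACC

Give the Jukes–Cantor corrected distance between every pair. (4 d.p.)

taxon1–taxon2: 7/28 sites differ → p = 0.25, d = −0.75 ln(1 − 0.333333) = 0.304098 ≈ 0.3041.
taxon1–taxon3: 7/28 sites differ → p = 0.25, d = −0.75 ln(1 − 0.333333) = 0.304098 ≈ 0.3041.
taxon2–taxon3: 7/28 sites differ → p = 0.25, d = −0.75 ln(1 − 0.333333) = 0.304098 ≈ 0.3041.

d(taxon1,taxon2) = 0.3041, d(taxon1,taxon3) = 0.3041, d(taxon2,taxon3) = 0.3041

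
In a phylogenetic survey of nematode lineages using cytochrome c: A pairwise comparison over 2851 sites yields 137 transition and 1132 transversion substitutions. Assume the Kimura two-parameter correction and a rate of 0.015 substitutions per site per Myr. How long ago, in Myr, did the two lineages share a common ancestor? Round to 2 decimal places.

24.50

P = 137/2851 ≈ 0.048053 and Q = 1132/2851 ≈ 0.397054.
Under the Kimura two-parameter model, d = −½ ln(1 − 2P − Q) − ¼ ln(1 − 2Q).
1 − 2P − Q = 0.50684, giving −½ ln(0.50684) = 0.339780.
1 − 2Q = 0.205892, giving −¼ ln(0.205892) = 0.395101.
d = 0.339780 + 0.395101 = 0.734881.
Under a molecular clock d = 2μt, so t = d/(2μ) = 0.734881 / (2 × 0.015) = 24.50 Myr.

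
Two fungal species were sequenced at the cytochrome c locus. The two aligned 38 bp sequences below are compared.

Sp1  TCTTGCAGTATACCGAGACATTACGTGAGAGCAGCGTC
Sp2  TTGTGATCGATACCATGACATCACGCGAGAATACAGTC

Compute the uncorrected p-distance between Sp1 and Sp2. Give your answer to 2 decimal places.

The sequences differ at 14 of 38 positions.
p = 14/38 = 0.368421… ≈ 0.37 (to 2 d.p.).

0.37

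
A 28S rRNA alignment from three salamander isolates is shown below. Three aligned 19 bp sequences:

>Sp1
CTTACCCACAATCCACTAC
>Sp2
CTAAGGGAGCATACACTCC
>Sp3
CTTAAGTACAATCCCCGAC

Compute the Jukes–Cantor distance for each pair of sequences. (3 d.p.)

Sp1–Sp2: 8/19 sites differ → p ≈ 0.421053, d = −0.75 ln(1 − 0.561404) = 0.618132 ≈ 0.618.
Sp1–Sp3: 5/19 sites differ → p ≈ 0.263158, d = −0.75 ln(1 − 0.350877) = 0.324100 ≈ 0.324.
Sp2–Sp3: 9/19 sites differ → p ≈ 0.473684, d = −0.75 ln(1 − 0.631579) = 0.748897 ≈ 0.749.

d(Sp1,Sp2) = 0.618, d(Sp1,Sp3) = 0.324, d(Sp2,Sp3) = 0.749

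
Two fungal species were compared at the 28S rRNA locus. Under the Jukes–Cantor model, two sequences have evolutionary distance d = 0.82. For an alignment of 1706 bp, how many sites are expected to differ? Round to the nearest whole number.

851

Invert JC69: p = (3/4)(1 − e^(−4d/3)) = 0.75 × (1 − e^(-1.093333)) = 0.75 × (1 − 0.335098) = 0.498677.
Expected differing sites = pL ≈ 0.498677 × 1706 = 850.742962 ≈ 851.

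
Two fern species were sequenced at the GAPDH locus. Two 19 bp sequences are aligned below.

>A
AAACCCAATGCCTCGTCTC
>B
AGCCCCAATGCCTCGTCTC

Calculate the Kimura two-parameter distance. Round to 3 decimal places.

Of 19 sites, 1 differences are transitions and 1 are transversions, so P = 1/19 ≈ 0.052632 and Q = 1/19 ≈ 0.052632.
Under the Kimura two-parameter model, d = −½ ln(1 − 2P − Q) − ¼ ln(1 − 2Q).
1 − 2P − Q = 0.842104, giving −½ ln(0.842104) = 0.085926.
1 − 2Q = 0.894736, giving −¼ ln(0.894736) = 0.027807.
d = 0.085926 + 0.027807 = 0.113733.

0.114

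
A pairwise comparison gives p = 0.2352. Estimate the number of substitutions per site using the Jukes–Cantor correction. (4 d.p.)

d = −(3/4) ln(1 − 4p/3) = −0.75 ln(1 − 0.3136) = −0.75 ln(0.6864)
  = −0.75 × (-0.376295) = 0.282221 substitutions/site.

0.2822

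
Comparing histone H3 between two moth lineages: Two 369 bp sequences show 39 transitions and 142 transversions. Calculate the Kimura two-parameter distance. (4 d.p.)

P = 39/369 ≈ 0.105691 and Q = 142/369 ≈ 0.384824.
Under the Kimura two-parameter model, d = −½ ln(1 − 2P − Q) − ¼ ln(1 − 2Q).
1 − 2P − Q = 0.403794, giving −½ ln(0.403794) = 0.453425.
1 − 2Q = 0.230352, giving −¼ ln(0.230352) = 0.367037.
d = 0.453425 + 0.367037 = 0.820462.

0.8205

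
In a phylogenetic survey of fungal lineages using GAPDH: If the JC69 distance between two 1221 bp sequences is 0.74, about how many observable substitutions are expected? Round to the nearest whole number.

574

Invert JC69: p = (3/4)(1 − e^(−4d/3)) = 0.75 × (1 − e^(-0.986667)) = 0.75 × (1 − 0.372817) = 0.470387.
Expected differing sites = pL ≈ 0.470387 × 1221 = 574.342527 ≈ 574.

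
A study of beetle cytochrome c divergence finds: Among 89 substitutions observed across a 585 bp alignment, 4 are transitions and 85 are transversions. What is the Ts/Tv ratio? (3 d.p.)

0.047

R = 4/85 = 0.047058… ≈ 0.047 (to 3 d.p.).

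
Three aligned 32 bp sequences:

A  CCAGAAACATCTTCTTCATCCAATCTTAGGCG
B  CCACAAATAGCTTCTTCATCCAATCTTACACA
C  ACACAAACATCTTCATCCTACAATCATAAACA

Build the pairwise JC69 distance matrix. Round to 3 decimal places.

d(A,B) = 0.216, d(A,C) = 0.353, d(B,C) = 0.304

A–B: 6/32 sites differ → p = 0.1875, d = −0.75 ln(1 − 0.25) = 0.215762 ≈ 0.216.
A–C: 9/32 sites differ → p = 0.28125, d = −0.75 ln(1 − 0.375) = 0.352503 ≈ 0.353.
B–C: 8/32 sites differ → p = 0.25, d = −0.75 ln(1 − 0.333333) = 0.304098 ≈ 0.304.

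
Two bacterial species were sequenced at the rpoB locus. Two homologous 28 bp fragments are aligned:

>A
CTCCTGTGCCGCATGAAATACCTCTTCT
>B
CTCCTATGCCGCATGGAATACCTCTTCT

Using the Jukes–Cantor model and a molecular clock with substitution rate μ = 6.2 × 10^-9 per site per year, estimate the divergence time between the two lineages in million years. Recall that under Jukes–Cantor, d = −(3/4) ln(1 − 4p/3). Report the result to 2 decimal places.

6.05

The sequences differ at 2 of 28 sites (6, 16), so p = 2/28 ≈ 0.071429.
d = −(3/4) ln(1 − 4p/3) = −0.75 ln(1 − 0.095239) = −0.75 ln(0.904761)
  = −0.75 × (-0.100084) = 0.075063 substitutions/site.
Under a molecular clock d = 2μt, so t = d/(2μ) = 0.075063 / (2 × 6.2 × 10^-9) = 6.05 million years.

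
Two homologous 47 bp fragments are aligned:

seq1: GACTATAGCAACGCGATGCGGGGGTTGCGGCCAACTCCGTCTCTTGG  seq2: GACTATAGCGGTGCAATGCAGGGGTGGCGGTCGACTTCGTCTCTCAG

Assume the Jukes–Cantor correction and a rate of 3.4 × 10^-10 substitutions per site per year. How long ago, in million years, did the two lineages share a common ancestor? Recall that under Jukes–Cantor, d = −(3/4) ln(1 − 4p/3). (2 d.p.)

The sequences differ at 11 of 47 sites, so p = 11/47 ≈ 0.234043.
d = −(3/4) ln(1 − 4p/3) = −0.75 ln(1 − 0.312057) = −0.75 ln(0.687943)
  = −0.75 × (-0.374049) = 0.280537 substitutions/site.
Under a molecular clock d = 2μt, so t = d/(2μ) = 0.280537 / (2 × 3.4 × 10^-10) = 412.55 million years.

412.55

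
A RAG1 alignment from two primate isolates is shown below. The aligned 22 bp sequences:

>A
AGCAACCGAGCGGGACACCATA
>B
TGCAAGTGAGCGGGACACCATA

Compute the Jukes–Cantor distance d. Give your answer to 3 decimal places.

0.151

The sequences differ at 3 of 22 sites (1, 6, 7), so p = 3/22 ≈ 0.136364.
d = −(3/4) ln(1 − 4p/3) = −0.75 ln(1 − 0.181819) = −0.75 ln(0.818181)
  = −0.75 × (-0.200672) = 0.150504 substitutions/site.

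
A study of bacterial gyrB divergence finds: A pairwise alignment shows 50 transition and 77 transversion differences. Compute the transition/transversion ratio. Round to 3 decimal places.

R = 50/77 = 0.649350… ≈ 0.649 (to 3 d.p.).

0.649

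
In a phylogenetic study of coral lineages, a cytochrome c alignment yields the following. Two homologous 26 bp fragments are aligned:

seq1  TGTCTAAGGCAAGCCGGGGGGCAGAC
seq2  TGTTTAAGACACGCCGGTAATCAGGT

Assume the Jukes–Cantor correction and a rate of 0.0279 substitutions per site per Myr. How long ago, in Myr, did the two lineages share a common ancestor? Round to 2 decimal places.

8.32

The sequences differ at 9 of 26 sites (4, 9, 12, 18, 19, 20, 21, 25, 26), so p = 9/26 ≈ 0.346154.
d = −(3/4) ln(1 − 4p/3) = −0.75 ln(1 − 0.461539) = −0.75 ln(0.538461)
  = −0.75 × (-0.619040) = 0.464280 substitutions/site.
Under a molecular clock d = 2μt, so t = d/(2μ) = 0.464280 / (2 × 0.0279) = 8.32 Myr.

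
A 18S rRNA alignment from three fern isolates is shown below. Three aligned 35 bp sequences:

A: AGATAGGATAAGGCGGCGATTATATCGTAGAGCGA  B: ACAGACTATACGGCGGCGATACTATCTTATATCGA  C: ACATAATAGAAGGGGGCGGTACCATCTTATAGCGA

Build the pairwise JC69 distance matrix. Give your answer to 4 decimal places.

d(A,B) = 0.3597, d(A,C) = 0.4073, d(B,C) = 0.2726

A–B: 10/35 sites differ → p ≈ 0.285714, d = −0.75 ln(1 − 0.380952) = 0.359679 ≈ 0.3597.
A–C: 11/35 sites differ → p ≈ 0.314286, d = −0.75 ln(1 − 0.419048) = 0.407315 ≈ 0.4073.
B–C: 8/35 sites differ → p ≈ 0.228571, d = −0.75 ln(1 − 0.304761) = 0.272625 ≈ 0.2726.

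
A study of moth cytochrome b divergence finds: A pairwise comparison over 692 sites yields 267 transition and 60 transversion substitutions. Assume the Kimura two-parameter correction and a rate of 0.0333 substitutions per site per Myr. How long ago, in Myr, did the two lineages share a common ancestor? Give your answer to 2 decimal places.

15.39

P = 267/692 ≈ 0.385838 and Q = 60/692 ≈ 0.086705.
Under the Kimura two-parameter model, d = −½ ln(1 − 2P − Q) − ¼ ln(1 − 2Q).
1 − 2P − Q = 0.141619, giving −½ ln(0.141619) = 0.977307.
1 − 2Q = 0.82659, giving −¼ ln(0.82659) = 0.047612.
d = 0.977307 + 0.047612 = 1.024919.
Under a molecular clock d = 2μt, so t = d/(2μ) = 1.024919 / (2 × 0.0333) = 15.39 Myr.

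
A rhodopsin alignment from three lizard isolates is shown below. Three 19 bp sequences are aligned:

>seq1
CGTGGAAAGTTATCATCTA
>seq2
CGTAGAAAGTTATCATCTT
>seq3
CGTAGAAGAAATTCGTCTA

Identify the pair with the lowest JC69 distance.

seq1–seq2: 2/19 differ, p = 0.105, d = 0.113.
seq1–seq3: 7/19 differ, p = 0.368, d = 0.507.
seq2–seq3: 7/19 differ, p = 0.368, d = 0.507.
The smallest distance is between seq1 and seq2.

seq1 and seq2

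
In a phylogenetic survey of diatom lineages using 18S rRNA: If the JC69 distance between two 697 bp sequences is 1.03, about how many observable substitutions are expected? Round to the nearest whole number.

390

Invert JC69: p = (3/4)(1 − e^(−4d/3)) = 0.75 × (1 − e^(-1.373333)) = 0.75 × (1 − 0.253261) = 0.560054.
Expected differing sites = pL ≈ 0.560054 × 697 = 390.357638 ≈ 390.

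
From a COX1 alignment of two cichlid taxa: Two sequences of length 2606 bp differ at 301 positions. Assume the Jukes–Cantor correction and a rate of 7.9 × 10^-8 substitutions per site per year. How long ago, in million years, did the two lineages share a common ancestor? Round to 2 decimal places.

p = 301/2606 ≈ 0.115503.
d = −(3/4) ln(1 − 4p/3) = −0.75 ln(1 − 0.154004) = −0.75 ln(0.845996)
  = −0.75 × (-0.167241) = 0.125431 substitutions/site.
Under a molecular clock d = 2μt, so t = d/(2μ) = 0.125431 / (2 × 7.9 × 10^-8) = 0.79 million years.

0.79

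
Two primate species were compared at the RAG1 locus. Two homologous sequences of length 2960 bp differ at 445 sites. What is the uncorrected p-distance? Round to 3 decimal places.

p = 445/2960 = 0.150337… ≈ 0.150 (to 3 d.p.).

0.150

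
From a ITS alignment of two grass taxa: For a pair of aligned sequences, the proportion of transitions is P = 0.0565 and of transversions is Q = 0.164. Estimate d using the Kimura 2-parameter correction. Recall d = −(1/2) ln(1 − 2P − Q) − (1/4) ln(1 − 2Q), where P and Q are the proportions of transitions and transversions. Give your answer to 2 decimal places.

Under the Kimura two-parameter model, d = −½ ln(1 − 2P − Q) − ¼ ln(1 − 2Q).
1 − 2P − Q = 0.723, giving −½ ln(0.723) = 0.162173.
1 − 2Q = 0.672, giving −¼ ln(0.672) = 0.099374.
d = 0.162173 + 0.099374 = 0.261547.

0.26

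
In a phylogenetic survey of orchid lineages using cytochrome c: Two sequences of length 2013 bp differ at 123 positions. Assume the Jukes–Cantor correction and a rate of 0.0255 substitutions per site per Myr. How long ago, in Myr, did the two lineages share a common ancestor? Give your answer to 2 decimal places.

1.25

p = 123/2013 ≈ 0.061103.
d = −(3/4) ln(1 − 4p/3) = −0.75 ln(1 − 0.081471) = −0.75 ln(0.918529)
  = −0.75 × (-0.084982) = 0.063737 substitutions/site.
Under a molecular clock d = 2μt, so t = d/(2μ) = 0.063737 / (2 × 0.0255) = 1.25 Myr.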